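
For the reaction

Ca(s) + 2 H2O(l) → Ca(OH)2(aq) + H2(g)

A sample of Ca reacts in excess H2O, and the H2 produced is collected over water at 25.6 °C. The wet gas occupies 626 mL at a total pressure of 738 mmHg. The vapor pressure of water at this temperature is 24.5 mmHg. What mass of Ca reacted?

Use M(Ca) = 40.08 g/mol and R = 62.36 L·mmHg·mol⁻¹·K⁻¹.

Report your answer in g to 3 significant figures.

0.961 g

P(H2) = 738 − 24.5 = 713.5 mmHg
n(H2) = PV/RT = (713.5 × 0.6260) / (62.36 × 298.75) = 0.02397 mol
n(Ca) = (1/1) × 0.02397 = 0.02397 mol
m(Ca) = 0.02397 × 40.08 = 0.9607 g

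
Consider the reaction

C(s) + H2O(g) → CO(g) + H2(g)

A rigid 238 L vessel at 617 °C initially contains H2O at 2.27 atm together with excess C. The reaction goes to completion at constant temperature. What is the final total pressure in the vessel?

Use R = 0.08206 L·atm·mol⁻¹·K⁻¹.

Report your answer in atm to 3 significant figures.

At constant T and V, P ∝ n(gas): 1 mol gas → 2 mol gas.
P_final = (2/1) × 2.27 = 4.540 atm

4.54 atm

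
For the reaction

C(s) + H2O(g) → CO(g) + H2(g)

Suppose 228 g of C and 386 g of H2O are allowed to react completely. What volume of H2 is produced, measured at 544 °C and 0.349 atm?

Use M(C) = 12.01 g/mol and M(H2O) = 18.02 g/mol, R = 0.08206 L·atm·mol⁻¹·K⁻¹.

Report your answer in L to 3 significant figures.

n(C) = 228 / 12.01 = 18.98 mol
n(H2O) = 386 / 18.02 = 21.42 mol
For 18.98 mol C, stoichiometry requires (1/1) × 18.98 = 18.98 mol H2O; 21.42 mol is available, so C is limiting.
n(H2) = (1/1) × 18.98 = 18.98 mol
V(H2) = nRT/P = 18.98 × 0.08206 × 817.15 / 0.349 = 3647 L

3650 L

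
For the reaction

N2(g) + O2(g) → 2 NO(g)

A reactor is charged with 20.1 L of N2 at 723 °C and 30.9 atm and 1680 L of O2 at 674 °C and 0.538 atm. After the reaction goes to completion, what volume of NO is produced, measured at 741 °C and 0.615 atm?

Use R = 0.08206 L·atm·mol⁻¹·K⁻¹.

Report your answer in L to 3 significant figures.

n(N2) = PV/RT = (30.9 × 20.1) / (0.08206 × 996.15) = 7.598 mol
n(O2) = PV/RT = (0.538 × 1680) / (0.08206 × 947.15) = 11.63 mol
For 7.598 mol N2, stoichiometry requires (1/1) × 7.598 = 7.598 mol O2; 11.63 mol is available, so N2 is limiting.
n(NO) = (2/1) × 7.598 = 15.20 mol
V(NO) = nRT/P = 15.20 × 0.08206 × 1014.15 / 0.615 = 2057 L

2060 L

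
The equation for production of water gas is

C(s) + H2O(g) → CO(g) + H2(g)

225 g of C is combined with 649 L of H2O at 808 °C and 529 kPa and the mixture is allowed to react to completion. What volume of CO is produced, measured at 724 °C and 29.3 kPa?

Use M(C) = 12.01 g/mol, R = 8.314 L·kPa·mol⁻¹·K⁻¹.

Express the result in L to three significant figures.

5300 L

n(C) = 225 / 12.01 = 18.73 mol
n(H2O) = PV/RT = (529 × 649) / (8.314 × 1081.15) = 38.19 mol
For 18.73 mol C, stoichiometry requires (1/1) × 18.73 = 18.73 mol H2O; 38.19 mol is available, so C is limiting.
n(CO) = (1/1) × 18.73 = 18.73 mol
V(CO) = nRT/P = 18.73 × 8.314 × 997.15 / 29.3 = 5300 L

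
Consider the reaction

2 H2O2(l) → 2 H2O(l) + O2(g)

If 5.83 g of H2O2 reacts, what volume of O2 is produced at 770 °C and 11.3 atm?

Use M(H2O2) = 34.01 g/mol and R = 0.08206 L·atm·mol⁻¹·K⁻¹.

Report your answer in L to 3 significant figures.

n(H2O2) = 5.830 / 34.01 = 0.1714 mol
n(O2) = (1/2) × 0.1714 = 0.08570 mol
V = nRT/P = 0.08570 × 0.08206 × 1043.15 / 11.3 = 0.6492 L

0.649 L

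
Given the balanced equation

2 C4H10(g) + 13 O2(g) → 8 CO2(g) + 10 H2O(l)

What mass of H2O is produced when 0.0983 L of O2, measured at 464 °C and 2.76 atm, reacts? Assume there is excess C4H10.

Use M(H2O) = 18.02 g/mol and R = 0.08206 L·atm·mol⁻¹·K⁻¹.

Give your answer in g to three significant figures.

0.0622 g

n(O2) = PV/RT = (2.76 × 0.0983) / (0.08206 × 737.15) = 0.004485 mol
n(H2O) = (10/13) × 0.004485 = 0.003450 mol
m(H2O) = 0.003450 × 18.02 = 0.06217 g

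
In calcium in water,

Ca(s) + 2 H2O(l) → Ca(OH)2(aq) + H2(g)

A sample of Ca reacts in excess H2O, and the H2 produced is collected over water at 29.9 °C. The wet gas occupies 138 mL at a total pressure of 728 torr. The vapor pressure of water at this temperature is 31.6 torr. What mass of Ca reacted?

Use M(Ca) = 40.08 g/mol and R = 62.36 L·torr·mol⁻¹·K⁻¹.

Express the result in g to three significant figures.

0.204 g

P(H2) = 728 − 31.6 = 696.4 torr
n(H2) = PV/RT = (696.4 × 0.1380) / (62.36 × 303.05) = 0.005085 mol
n(Ca) = (1/1) × 0.005085 = 0.005085 mol
m(Ca) = 0.005085 × 40.08 = 0.2038 g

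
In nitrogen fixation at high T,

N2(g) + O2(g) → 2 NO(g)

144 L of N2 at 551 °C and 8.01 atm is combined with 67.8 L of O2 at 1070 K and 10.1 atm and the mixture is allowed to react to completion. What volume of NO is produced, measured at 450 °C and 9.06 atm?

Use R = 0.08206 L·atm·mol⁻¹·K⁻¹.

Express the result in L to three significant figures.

102 L

n(N2) = PV/RT = (8.01 × 144) / (0.08206 × 824.15) = 17.06 mol
n(O2) = PV/RT = (10.1 × 67.8) / (0.08206 × 1070) = 7.799 mol
For 17.06 mol N2, stoichiometry requires (1/1) × 17.06 = 17.06 mol O2; 7.799 mol is available, so O2 is limiting.
n(NO) = (2/1) × 7.799 = 15.60 mol
V(NO) = nRT/P = 15.60 × 0.08206 × 723.15 / 9.06 = 102.2 L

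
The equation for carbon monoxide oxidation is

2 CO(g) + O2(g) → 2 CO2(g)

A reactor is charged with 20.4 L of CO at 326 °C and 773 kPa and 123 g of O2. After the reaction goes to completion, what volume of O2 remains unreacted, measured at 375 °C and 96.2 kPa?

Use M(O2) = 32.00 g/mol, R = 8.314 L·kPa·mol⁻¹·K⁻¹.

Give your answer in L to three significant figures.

n(CO) = PV/RT = (773 × 20.4) / (8.314 × 599.15) = 3.166 mol
n(O2) = 123 / 32.00 = 3.844 mol
For 3.166 mol CO, stoichiometry requires (1/2) × 3.166 = 1.583 mol O2; 3.844 mol is available, so CO is limiting.
n(O2) consumed = (1/2) × 3.166 = 1.583 mol; remaining = 3.844 − 1.583 = 2.261 mol
V(O2) = nRT/P = 2.261 × 8.314 × 648.15 / 96.2 = 126.7 L

127 L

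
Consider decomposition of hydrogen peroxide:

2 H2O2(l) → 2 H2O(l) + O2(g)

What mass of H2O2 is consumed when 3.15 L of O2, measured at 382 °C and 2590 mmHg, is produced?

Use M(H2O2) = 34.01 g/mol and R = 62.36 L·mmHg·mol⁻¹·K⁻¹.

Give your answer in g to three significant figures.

13.6 g

n(O2) = PV/RT = (2590 × 3.15) / (62.36 × 655.15) = 0.1997 mol
n(H2O2) = (2/1) × 0.1997 = 0.3994 mol
m(H2O2) = 0.3994 × 34.01 = 13.58 g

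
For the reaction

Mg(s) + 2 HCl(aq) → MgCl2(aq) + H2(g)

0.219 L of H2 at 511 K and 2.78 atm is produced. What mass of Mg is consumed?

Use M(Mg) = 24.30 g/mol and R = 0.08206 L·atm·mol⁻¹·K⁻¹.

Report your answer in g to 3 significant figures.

0.353 g

n(H2) = PV/RT = (2.78 × 0.219) / (0.08206 × 511) = 0.01452 mol
n(Mg) = (1/1) × 0.01452 = 0.01452 mol
m(Mg) = 0.01452 × 24.30 = 0.3528 g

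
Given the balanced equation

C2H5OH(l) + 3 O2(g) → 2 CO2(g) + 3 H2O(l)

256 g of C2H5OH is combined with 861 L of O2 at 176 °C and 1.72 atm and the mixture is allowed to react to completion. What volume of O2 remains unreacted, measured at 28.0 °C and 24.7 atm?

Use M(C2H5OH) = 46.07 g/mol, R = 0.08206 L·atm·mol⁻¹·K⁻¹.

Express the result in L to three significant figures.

23.5 L

n(C2H5OH) = 256 / 46.07 = 5.557 mol
n(O2) = PV/RT = (1.72 × 861) / (0.08206 × 449.15) = 40.18 mol
For 5.557 mol C2H5OH, stoichiometry requires (3/1) × 5.557 = 16.67 mol O2; 40.18 mol is available, so C2H5OH is limiting.
n(O2) consumed = (3/1) × 5.557 = 16.67 mol; remaining = 40.18 − 16.67 = 23.51 mol
V(O2) = nRT/P = 23.51 × 0.08206 × 301.15 / 24.7 = 23.52 L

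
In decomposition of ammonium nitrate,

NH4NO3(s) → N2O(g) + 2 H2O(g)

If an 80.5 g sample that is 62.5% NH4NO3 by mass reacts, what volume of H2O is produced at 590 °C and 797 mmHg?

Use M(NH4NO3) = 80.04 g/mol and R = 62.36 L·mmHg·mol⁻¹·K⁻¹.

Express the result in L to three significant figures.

mass of NH4NO3 = 80.5 × 62.5/100 = 50.31 g
n(NH4NO3) = 50.31 / 80.04 = 0.6286 mol
n(H2O) = (2/1) × 0.6286 = 1.257 mol
V = nRT/P = 1.257 × 62.36 × 863.15 / 797 = 84.89 L

84.9 L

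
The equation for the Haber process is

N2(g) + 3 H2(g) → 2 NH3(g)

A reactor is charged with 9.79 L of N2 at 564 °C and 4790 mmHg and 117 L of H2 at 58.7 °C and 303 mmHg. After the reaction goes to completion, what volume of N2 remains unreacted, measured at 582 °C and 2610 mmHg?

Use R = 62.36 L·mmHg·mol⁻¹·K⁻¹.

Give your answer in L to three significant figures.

n(N2) = PV/RT = (4790 × 9.79) / (62.36 × 837.15) = 0.8983 mol
n(H2) = PV/RT = (303 × 117) / (62.36 × 331.85) = 1.713 mol
For 0.8983 mol N2, stoichiometry requires (3/1) × 0.8983 = 2.695 mol H2; 1.713 mol is available, so H2 is limiting.
n(N2) consumed = (1/3) × 1.713 = 0.5710 mol; remaining = 0.8983 − 0.5710 = 0.3273 mol
V(N2) = nRT/P = 0.3273 × 62.36 × 855.15 / 2610 = 6.687 L

6.69 L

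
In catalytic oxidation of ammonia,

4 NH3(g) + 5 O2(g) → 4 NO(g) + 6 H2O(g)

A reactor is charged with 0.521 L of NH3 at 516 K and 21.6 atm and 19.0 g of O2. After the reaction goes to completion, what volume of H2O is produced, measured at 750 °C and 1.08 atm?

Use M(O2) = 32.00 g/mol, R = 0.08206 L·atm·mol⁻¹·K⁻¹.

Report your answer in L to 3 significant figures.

31.0 L

n(NH3) = PV/RT = (21.6 × 0.521) / (0.08206 × 516) = 0.2658 mol
n(O2) = 19.0 / 32.00 = 0.5938 mol
For 0.2658 mol NH3, stoichiometry requires (5/4) × 0.2658 = 0.3322 mol O2; 0.5938 mol is available, so NH3 is limiting.
n(H2O) = (6/4) × 0.2658 = 0.3987 mol
V(H2O) = nRT/P = 0.3987 × 0.08206 × 1023.15 / 1.08 = 31.00 L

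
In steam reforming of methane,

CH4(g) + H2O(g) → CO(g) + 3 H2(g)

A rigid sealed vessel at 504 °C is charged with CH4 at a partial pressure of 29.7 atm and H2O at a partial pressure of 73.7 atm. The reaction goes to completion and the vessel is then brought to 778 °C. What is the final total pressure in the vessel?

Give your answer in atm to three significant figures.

220 atm

At constant V, partial pressures at 504 °C are proportional to moles, so apply stoichiometry directly to pressures.
P(H2O) required for 29.7 atm of CH4 = (1/1) × 29.7 = 29.70 atm; available 73.7 atm, so CH4 is limiting.
P(H2O) remaining = 73.7 − (1/1) × 29.7 = 44.00 atm
P(gaseous products) = (1+3)/1 × 29.7 = 118.8 atm
P_total at 504 °C = 44.00 + 118.8 = 162.8 atm
Scaling to 778 °C: P = 162.8 × 1051.15/777.15 = 220.2 atm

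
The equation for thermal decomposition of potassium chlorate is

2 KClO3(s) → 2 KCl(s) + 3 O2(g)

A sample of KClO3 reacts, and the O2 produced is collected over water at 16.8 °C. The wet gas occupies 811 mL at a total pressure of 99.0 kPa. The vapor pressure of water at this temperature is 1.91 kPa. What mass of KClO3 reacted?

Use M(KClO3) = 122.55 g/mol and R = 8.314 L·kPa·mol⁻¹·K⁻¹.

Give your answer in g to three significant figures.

P(O2) = 99.0 − 1.91 = 97.09 kPa
n(O2) = PV/RT = (97.09 × 0.8110) / (8.314 × 289.95) = 0.03266 mol
n(KClO3) = (2/3) × 0.03266 = 0.02177 mol
m(KClO3) = 0.02177 × 122.55 = 2.668 g

2.67 g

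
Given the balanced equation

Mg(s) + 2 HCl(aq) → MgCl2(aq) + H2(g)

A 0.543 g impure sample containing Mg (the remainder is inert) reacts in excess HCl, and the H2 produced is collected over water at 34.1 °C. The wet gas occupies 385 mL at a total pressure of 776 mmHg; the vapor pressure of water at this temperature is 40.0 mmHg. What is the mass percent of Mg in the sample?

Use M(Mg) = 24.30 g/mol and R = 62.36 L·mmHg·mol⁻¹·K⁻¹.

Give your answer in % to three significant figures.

P(H2) = 776 − 40.0 = 736.0 mmHg
n(H2) = PV/RT = (736.0 × 0.3850) / (62.36 × 307.25) = 0.01479 mol
n(Mg) = (1/1) × 0.01479 = 0.01479 mol
m(Mg) = 0.01479 × 24.30 = 0.3594 g
%Mg = 0.3594 / 0.543 × 100 = 66.19%

66.2 %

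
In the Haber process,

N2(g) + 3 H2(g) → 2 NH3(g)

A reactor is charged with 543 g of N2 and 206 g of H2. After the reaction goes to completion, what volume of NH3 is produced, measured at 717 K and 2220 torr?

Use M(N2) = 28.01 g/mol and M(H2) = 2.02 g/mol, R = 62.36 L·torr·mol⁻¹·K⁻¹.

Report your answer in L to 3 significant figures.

n(N2) = 543 / 28.01 = 19.39 mol
n(H2) = 206 / 2.02 = 102.0 mol
For 19.39 mol N2, stoichiometry requires (3/1) × 19.39 = 58.17 mol H2; 102.0 mol is available, so N2 is limiting.
n(NH3) = (2/1) × 19.39 = 38.78 mol
V(NH3) = nRT/P = 38.78 × 62.36 × 717 / 2220 = 781.1 L

781 L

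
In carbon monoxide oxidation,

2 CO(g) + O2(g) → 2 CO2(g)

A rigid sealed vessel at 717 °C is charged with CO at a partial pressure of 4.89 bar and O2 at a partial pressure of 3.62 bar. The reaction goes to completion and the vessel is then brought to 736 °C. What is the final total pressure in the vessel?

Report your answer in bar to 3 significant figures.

Because the vessel is rigid and T is held at 717 °C, work the stoichiometry in partial pressures (P_i = n_iRT/V).
P(O2) required for 4.89 bar of CO = (1/2) × 4.89 = 2.445 bar; available 3.62 bar, so CO is limiting.
P(O2) remaining = 3.62 − (1/2) × 4.89 = 1.175 bar
P(gaseous products) = (2)/2 × 4.89 = 4.890 bar
P_total at 717 °C = 1.175 + 4.890 = 6.065 bar
Scaling to 736 °C: P = 6.065 × 1009.15/990.15 = 6.181 bar

6.18 bar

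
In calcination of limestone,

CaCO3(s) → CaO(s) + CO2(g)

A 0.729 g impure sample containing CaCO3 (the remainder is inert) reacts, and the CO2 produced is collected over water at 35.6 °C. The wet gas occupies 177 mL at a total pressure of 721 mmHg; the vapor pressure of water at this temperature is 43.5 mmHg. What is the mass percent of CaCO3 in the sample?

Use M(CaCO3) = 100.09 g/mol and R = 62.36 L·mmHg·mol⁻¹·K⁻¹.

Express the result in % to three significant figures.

P(CO2) = 721 − 43.5 = 677.5 mmHg
n(CO2) = PV/RT = (677.5 × 0.1770) / (62.36 × 308.75) = 0.006228 mol
n(CaCO3) = (1/1) × 0.006228 = 0.006228 mol
m(CaCO3) = 0.006228 × 100.09 = 0.6234 g
%CaCO3 = 0.6234 / 0.729 × 100 = 85.51%

85.5 %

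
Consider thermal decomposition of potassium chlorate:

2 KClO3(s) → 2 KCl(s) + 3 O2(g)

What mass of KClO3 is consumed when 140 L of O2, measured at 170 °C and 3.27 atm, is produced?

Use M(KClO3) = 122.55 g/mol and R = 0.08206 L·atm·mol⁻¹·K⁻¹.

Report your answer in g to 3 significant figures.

n(O2) = PV/RT = (3.27 × 140) / (0.08206 × 443.15) = 12.59 mol
n(KClO3) = (2/3) × 12.59 = 8.393 mol
m(KClO3) = 8.393 × 122.55 = 1029 g

1030 g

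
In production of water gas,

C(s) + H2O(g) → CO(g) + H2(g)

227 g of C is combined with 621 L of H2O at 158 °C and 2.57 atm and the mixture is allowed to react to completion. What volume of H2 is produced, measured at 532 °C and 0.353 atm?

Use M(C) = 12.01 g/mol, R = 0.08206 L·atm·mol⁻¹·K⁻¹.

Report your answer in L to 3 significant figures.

3540 L

n(C) = 227 / 12.01 = 18.90 mol
n(H2O) = PV/RT = (2.57 × 621) / (0.08206 × 431.15) = 45.11 mol
For 18.90 mol C, stoichiometry requires (1/1) × 18.90 = 18.90 mol H2O; 45.11 mol is available, so C is limiting.
n(H2) = (1/1) × 18.90 = 18.90 mol
V(H2) = nRT/P = 18.90 × 0.08206 × 805.15 / 0.353 = 3537 L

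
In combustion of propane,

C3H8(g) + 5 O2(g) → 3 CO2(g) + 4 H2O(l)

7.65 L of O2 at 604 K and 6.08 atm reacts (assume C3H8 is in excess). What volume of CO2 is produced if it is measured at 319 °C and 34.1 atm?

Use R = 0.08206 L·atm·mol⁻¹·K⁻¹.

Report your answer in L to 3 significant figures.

n(O2) = PV/RT = (6.08 × 7.65) / (0.08206 × 604) = 0.9384 mol
n(CO2) = (3/5) × 0.9384 = 0.5630 mol
V = nRT/P = 0.5630 × 0.08206 × 592.15 / 34.1 = 0.8023 L

0.802 L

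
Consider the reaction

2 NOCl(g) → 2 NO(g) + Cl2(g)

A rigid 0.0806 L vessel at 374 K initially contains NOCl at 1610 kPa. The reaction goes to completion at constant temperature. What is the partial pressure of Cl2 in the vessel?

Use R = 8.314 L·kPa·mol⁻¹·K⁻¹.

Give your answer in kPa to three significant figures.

805 kPa

n(NOCl)₀ = PV/RT = (1610 × 0.0806) / (8.314 × 374) = 0.04173 mol
n(Cl2) = (1/2) × 0.04173 = 0.02087 mol
P(Cl2) = nRT/V = 0.02087 × 8.314 × 374 / 0.0806 = 805.1 kPa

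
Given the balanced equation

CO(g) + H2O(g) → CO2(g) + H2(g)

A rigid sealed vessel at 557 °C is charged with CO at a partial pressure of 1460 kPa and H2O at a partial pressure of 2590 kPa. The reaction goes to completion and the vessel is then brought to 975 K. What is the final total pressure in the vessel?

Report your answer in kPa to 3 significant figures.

4760 kPa

Because the vessel is rigid and T is held at 557 °C, work the stoichiometry in partial pressures (P_i = n_iRT/V).
P(H2O) required for 1460 kPa of CO = (1/1) × 1460 = 1460 kPa; available 2590 kPa, so CO is limiting.
P(H2O) remaining = 2590 − (1/1) × 1460 = 1130 kPa
P(gaseous products) = (1+1)/1 × 1460 = 2920 kPa
P_total at 557 °C = 1130 + 2920 = 4050 kPa
Scaling to 975 K: P = 4050 × 975/830.15 = 4757 kPa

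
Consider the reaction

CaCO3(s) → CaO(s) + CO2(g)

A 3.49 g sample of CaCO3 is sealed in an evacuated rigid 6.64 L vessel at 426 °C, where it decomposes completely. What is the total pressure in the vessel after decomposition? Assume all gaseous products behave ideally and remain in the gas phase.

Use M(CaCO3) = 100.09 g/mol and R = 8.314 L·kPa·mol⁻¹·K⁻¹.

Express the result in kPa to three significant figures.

n(CaCO3) = 3.49 / 100.09 = 0.03487 mol
n(gas produced) = (1/1) × 0.03487 = 0.03487 mol
P = nRT/V = 0.03487 × 8.314 × 699.15 / 6.64 = 30.53 kPa

30.5 kPa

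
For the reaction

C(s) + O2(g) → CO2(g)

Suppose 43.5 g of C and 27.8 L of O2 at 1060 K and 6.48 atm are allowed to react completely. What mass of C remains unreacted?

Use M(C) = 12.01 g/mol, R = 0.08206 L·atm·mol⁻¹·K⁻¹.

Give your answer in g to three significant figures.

18.6 g

n(C) = 43.5 / 12.01 = 3.622 mol
n(O2) = PV/RT = (6.48 × 27.8) / (0.08206 × 1060) = 2.071 mol
For 3.622 mol C, stoichiometry requires (1/1) × 3.622 = 3.622 mol O2; 2.071 mol is available, so O2 is limiting.
n(C) consumed = (1/1) × 2.071 = 2.071 mol; remaining = 3.622 − 2.071 = 1.551 mol
m(C) = 1.551 × 12.01 = 18.63 g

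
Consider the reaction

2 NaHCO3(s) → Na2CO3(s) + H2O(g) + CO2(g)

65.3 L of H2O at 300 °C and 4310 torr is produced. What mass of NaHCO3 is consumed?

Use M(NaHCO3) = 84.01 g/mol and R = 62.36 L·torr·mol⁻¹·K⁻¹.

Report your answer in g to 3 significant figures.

n(H2O) = PV/RT = (4310 × 65.3) / (62.36 × 573.15) = 7.874 mol
n(NaHCO3) = (2/1) × 7.874 = 15.75 mol
m(NaHCO3) = 15.75 × 84.01 = 1323 g

1320 g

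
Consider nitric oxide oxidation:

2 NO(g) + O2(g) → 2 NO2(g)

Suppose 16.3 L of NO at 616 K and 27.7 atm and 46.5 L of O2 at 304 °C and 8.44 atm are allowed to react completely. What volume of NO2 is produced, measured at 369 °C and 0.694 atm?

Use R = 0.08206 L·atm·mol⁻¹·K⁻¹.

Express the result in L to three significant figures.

678 L

n(NO) = PV/RT = (27.7 × 16.3) / (0.08206 × 616) = 8.932 mol
n(O2) = PV/RT = (8.44 × 46.5) / (0.08206 × 577.15) = 8.287 mol
For 8.932 mol NO, stoichiometry requires (1/2) × 8.932 = 4.466 mol O2; 8.287 mol is available, so NO is limiting.
n(NO2) = (2/2) × 8.932 = 8.932 mol
V(NO2) = nRT/P = 8.932 × 0.08206 × 642.15 / 0.694 = 678.2 L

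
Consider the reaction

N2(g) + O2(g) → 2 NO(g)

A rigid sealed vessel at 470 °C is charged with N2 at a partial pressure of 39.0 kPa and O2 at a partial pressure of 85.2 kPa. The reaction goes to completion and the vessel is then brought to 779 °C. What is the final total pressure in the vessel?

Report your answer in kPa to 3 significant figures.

176 kPa

Because the vessel is rigid and T is held at 470 °C, work the stoichiometry in partial pressures (P_i = n_iRT/V).
P(O2) required for 39.0 kPa of N2 = (1/1) × 39.0 = 39.00 kPa; available 85.2 kPa, so N2 is limiting.
P(O2) remaining = 85.2 − (1/1) × 39.0 = 46.20 kPa
P(gaseous products) = (2)/1 × 39.0 = 78.00 kPa
P_total at 470 °C = 46.20 + 78.00 = 124.2 kPa
Scaling to 779 °C: P = 124.2 × 1052.15/743.15 = 175.8 kPa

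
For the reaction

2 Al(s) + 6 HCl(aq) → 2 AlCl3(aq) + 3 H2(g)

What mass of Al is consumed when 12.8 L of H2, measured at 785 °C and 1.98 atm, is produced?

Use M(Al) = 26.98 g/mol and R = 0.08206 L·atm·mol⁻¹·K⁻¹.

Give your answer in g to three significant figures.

n(H2) = PV/RT = (1.98 × 12.8) / (0.08206 × 1058.15) = 0.2919 mol
n(Al) = (2/3) × 0.2919 = 0.1946 mol
m(Al) = 0.1946 × 26.98 = 5.250 g

5.25 g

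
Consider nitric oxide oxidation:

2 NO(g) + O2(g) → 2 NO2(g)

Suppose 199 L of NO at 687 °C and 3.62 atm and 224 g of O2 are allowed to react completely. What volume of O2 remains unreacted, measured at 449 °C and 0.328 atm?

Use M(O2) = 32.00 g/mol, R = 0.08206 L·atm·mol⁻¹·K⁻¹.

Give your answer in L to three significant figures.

439 L

n(NO) = PV/RT = (3.62 × 199) / (0.08206 × 960.15) = 9.143 mol
n(O2) = 224 / 32.00 = 7.000 mol
For 9.143 mol NO, stoichiometry requires (1/2) × 9.143 = 4.572 mol O2; 7.000 mol is available, so NO is limiting.
n(O2) consumed = (1/2) × 9.143 = 4.572 mol; remaining = 7.000 − 4.572 = 2.428 mol
V(O2) = nRT/P = 2.428 × 0.08206 × 722.15 / 0.328 = 438.7 L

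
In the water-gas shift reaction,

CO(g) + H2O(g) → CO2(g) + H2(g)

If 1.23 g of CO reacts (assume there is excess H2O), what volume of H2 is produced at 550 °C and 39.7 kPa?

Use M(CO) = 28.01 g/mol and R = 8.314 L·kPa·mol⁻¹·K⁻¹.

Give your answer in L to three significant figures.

7.57 L

n(CO) = 1.230 / 28.01 = 0.04391 mol
n(H2) = (1/1) × 0.04391 = 0.04391 mol
V = nRT/P = 0.04391 × 8.314 × 823.15 / 39.7 = 7.569 L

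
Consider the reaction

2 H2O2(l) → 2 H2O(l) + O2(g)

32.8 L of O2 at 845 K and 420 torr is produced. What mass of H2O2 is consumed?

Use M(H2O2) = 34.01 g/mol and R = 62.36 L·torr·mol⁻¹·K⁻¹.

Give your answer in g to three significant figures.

n(O2) = PV/RT = (420 × 32.8) / (62.36 × 845) = 0.2614 mol
n(H2O2) = (2/1) × 0.2614 = 0.5228 mol
m(H2O2) = 0.5228 × 34.01 = 17.78 g

17.8 g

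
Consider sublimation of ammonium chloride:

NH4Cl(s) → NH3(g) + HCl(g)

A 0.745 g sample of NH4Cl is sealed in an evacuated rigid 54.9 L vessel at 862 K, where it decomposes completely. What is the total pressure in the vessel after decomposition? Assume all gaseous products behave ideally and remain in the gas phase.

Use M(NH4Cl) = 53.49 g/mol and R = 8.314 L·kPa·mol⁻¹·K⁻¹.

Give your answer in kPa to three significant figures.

3.64 kPa

n(NH4Cl) = 0.745 / 53.49 = 0.01393 mol
n(gas produced) = (2/1) × 0.01393 = 0.02786 mol
P = nRT/V = 0.02786 × 8.314 × 862 / 54.9 = 3.637 kPa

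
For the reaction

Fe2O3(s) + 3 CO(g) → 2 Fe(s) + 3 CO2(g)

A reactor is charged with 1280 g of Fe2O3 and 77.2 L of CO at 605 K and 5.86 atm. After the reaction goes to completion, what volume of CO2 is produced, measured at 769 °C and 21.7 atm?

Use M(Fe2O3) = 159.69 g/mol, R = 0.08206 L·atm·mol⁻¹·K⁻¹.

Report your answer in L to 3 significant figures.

35.9 L

n(Fe2O3) = 1280 / 159.69 = 8.016 mol
n(CO) = PV/RT = (5.86 × 77.2) / (0.08206 × 605) = 9.112 mol
For 8.016 mol Fe2O3, stoichiometry requires (3/1) × 8.016 = 24.05 mol CO; 9.112 mol is available, so CO is limiting.
n(CO2) = (3/3) × 9.112 = 9.112 mol
V(CO2) = nRT/P = 9.112 × 0.08206 × 1042.15 / 21.7 = 35.91 L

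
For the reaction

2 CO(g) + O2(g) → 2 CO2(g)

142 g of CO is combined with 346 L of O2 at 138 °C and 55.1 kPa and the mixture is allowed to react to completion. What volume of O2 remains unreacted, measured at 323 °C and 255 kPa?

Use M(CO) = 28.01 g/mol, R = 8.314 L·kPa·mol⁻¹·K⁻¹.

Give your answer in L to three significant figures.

59.1 L

n(CO) = 142 / 28.01 = 5.070 mol
n(O2) = PV/RT = (55.1 × 346) / (8.314 × 411.15) = 5.577 mol
For 5.070 mol CO, stoichiometry requires (1/2) × 5.070 = 2.535 mol O2; 5.577 mol is available, so CO is limiting.
n(O2) consumed = (1/2) × 5.070 = 2.535 mol; remaining = 5.577 − 2.535 = 3.042 mol
V(O2) = nRT/P = 3.042 × 8.314 × 596.15 / 255 = 59.13 L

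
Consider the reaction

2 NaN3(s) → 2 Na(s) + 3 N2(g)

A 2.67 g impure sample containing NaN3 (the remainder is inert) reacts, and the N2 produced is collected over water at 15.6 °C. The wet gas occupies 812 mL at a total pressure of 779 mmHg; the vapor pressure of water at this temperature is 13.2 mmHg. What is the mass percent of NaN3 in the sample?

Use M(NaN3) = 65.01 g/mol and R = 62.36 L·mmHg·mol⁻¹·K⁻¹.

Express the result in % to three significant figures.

56.1 %

P(N2) = 779 − 13.2 = 765.8 mmHg
n(N2) = PV/RT = (765.8 × 0.8120) / (62.36 × 288.75) = 0.03453 mol
n(NaN3) = (2/3) × 0.03453 = 0.02302 mol
m(NaN3) = 0.02302 × 65.01 = 1.497 g
%NaN3 = 1.497 / 2.67 × 100 = 56.07%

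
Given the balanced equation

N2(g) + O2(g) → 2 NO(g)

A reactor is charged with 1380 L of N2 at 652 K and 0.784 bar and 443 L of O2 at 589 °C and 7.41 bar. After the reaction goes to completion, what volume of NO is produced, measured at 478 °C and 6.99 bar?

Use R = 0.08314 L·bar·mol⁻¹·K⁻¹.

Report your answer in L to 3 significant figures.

357 L

n(N2) = PV/RT = (0.784 × 1380) / (0.08314 × 652) = 19.96 mol
n(O2) = PV/RT = (7.41 × 443) / (0.08314 × 862.15) = 45.80 mol
For 19.96 mol N2, stoichiometry requires (1/1) × 19.96 = 19.96 mol O2; 45.80 mol is available, so N2 is limiting.
n(NO) = (2/1) × 19.96 = 39.92 mol
V(NO) = nRT/P = 39.92 × 0.08314 × 751.15 / 6.99 = 356.7 L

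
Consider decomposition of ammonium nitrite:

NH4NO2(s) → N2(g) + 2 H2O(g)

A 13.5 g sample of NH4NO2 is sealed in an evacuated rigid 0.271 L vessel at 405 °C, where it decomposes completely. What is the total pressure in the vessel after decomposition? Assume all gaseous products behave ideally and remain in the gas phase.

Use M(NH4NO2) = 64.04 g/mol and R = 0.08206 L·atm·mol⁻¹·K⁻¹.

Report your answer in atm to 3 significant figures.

130 atm

n(NH4NO2) = 13.5 / 64.04 = 0.2108 mol
n(gas produced) = (3/1) × 0.2108 = 0.6324 mol
P = nRT/V = 0.6324 × 0.08206 × 678.15 / 0.271 = 129.9 atm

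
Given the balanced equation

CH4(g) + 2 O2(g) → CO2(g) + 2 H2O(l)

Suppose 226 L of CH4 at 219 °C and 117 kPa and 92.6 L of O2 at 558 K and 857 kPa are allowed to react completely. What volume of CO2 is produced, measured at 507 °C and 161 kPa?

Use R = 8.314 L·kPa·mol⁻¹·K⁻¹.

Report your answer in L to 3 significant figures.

260 L

n(CH4) = PV/RT = (117 × 226) / (8.314 × 492.15) = 6.462 mol
n(O2) = PV/RT = (857 × 92.6) / (8.314 × 558) = 17.11 mol
For 6.462 mol CH4, stoichiometry requires (2/1) × 6.462 = 12.92 mol O2; 17.11 mol is available, so CH4 is limiting.
n(CO2) = (1/1) × 6.462 = 6.462 mol
V(CO2) = nRT/P = 6.462 × 8.314 × 780.15 / 161 = 260.3 L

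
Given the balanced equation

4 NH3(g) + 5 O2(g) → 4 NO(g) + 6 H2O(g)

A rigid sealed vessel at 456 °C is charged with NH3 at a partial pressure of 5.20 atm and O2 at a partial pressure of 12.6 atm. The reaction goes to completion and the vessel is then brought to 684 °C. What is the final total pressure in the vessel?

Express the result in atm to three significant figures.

25.1 atm

Because the vessel is rigid and T is held at 456 °C, work the stoichiometry in partial pressures (P_i = n_iRT/V).
P(O2) required for 5.20 atm of NH3 = (5/4) × 5.20 = 6.500 atm; available 12.6 atm, so NH3 is limiting.
P(O2) remaining = 12.6 − (5/4) × 5.20 = 6.100 atm
P(gaseous products) = (4+6)/4 × 5.20 = 13.00 atm
P_total at 456 °C = 6.100 + 13.00 = 19.10 atm
Scaling to 684 °C: P = 19.10 × 957.15/729.15 = 25.07 atm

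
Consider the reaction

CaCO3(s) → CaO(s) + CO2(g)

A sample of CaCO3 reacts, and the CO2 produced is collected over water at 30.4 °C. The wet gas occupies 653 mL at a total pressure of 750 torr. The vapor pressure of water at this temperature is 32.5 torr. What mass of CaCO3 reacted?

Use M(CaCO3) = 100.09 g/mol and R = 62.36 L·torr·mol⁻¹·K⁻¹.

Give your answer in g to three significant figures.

P(CO2) = 750 − 32.5 = 717.5 torr
n(CO2) = PV/RT = (717.5 × 0.6530) / (62.36 × 303.55) = 0.02475 mol
n(CaCO3) = (1/1) × 0.02475 = 0.02475 mol
m(CaCO3) = 0.02475 × 100.09 = 2.477 g

2.48 g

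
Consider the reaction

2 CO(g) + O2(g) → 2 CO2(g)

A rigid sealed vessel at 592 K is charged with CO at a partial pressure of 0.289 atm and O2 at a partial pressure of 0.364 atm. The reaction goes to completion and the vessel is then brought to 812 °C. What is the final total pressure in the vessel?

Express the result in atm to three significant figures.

0.932 atm

With V and T fixed, P_i ∝ n_i, so the mole ratios apply directly to partial pressures at 592 K.
P(O2) required for 0.289 atm of CO = (1/2) × 0.289 = 0.1445 atm; available 0.364 atm, so CO is limiting.
P(O2) remaining = 0.364 − (1/2) × 0.289 = 0.2195 atm
P(gaseous products) = (2)/2 × 0.289 = 0.2890 atm
P_total at 592 K = 0.2195 + 0.2890 = 0.5085 atm
Scaling to 812 °C: P = 0.5085 × 1085.15/592 = 0.9321 atm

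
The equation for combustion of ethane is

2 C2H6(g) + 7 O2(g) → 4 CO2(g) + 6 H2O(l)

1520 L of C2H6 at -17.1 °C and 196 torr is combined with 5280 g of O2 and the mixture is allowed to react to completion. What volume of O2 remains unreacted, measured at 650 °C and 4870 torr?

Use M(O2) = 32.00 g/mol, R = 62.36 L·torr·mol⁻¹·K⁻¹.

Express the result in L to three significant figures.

n(C2H6) = PV/RT = (196 × 1520) / (62.36 × 256.05) = 18.66 mol
n(O2) = 5280 / 32.00 = 165.0 mol
For 18.66 mol C2H6, stoichiometry requires (7/2) × 18.66 = 65.31 mol O2; 165.0 mol is available, so C2H6 is limiting.
n(O2) consumed = (7/2) × 18.66 = 65.31 mol; remaining = 165.0 − 65.31 = 99.69 mol
V(O2) = nRT/P = 99.69 × 62.36 × 923.15 / 4870 = 1178 L

1180 L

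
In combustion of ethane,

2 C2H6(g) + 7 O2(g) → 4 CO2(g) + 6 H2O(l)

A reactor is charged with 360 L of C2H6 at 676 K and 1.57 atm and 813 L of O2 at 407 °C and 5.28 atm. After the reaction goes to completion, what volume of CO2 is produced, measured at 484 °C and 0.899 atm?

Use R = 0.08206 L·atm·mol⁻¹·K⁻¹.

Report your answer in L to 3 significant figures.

1410 L

n(C2H6) = PV/RT = (1.57 × 360) / (0.08206 × 676) = 10.19 mol
n(O2) = PV/RT = (5.28 × 813) / (0.08206 × 680.15) = 76.91 mol
For 10.19 mol C2H6, stoichiometry requires (7/2) × 10.19 = 35.66 mol O2; 76.91 mol is available, so C2H6 is limiting.
n(CO2) = (4/2) × 10.19 = 20.38 mol
V(CO2) = nRT/P = 20.38 × 0.08206 × 757.15 / 0.899 = 1409 L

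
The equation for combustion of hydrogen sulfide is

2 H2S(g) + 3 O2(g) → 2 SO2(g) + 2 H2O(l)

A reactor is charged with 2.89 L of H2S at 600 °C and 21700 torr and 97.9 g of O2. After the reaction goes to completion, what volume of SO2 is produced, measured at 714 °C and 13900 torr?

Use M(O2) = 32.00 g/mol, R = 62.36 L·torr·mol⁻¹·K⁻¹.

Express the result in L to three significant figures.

5.10 L

n(H2S) = PV/RT = (21700 × 2.89) / (62.36 × 873.15) = 1.152 mol
n(O2) = 97.9 / 32.00 = 3.059 mol
For 1.152 mol H2S, stoichiometry requires (3/2) × 1.152 = 1.728 mol O2; 3.059 mol is available, so H2S is limiting.
n(SO2) = (2/2) × 1.152 = 1.152 mol
V(SO2) = nRT/P = 1.152 × 62.36 × 987.15 / 13900 = 5.102 L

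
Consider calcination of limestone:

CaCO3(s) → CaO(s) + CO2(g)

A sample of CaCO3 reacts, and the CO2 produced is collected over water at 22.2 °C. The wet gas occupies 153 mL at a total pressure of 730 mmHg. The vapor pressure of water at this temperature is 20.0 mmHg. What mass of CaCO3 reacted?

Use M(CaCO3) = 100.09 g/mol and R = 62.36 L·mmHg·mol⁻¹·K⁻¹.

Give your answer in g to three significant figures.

P(CO2) = 730 − 20.0 = 710.0 mmHg
n(CO2) = PV/RT = (710.0 × 0.1530) / (62.36 × 295.35) = 0.005898 mol
n(CaCO3) = (1/1) × 0.005898 = 0.005898 mol
m(CaCO3) = 0.005898 × 100.09 = 0.5903 g

0.590 g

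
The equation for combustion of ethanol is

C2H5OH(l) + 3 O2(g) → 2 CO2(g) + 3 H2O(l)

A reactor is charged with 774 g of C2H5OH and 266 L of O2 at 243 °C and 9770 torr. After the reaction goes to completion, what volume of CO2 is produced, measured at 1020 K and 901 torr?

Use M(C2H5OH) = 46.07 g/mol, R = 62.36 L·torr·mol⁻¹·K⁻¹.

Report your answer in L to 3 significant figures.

2370 L

n(C2H5OH) = 774 / 46.07 = 16.80 mol
n(O2) = PV/RT = (9770 × 266) / (62.36 × 516.15) = 80.74 mol
For 16.80 mol C2H5OH, stoichiometry requires (3/1) × 16.80 = 50.40 mol O2; 80.74 mol is available, so C2H5OH is limiting.
n(CO2) = (2/1) × 16.80 = 33.60 mol
V(CO2) = nRT/P = 33.60 × 62.36 × 1020 / 901 = 2372 L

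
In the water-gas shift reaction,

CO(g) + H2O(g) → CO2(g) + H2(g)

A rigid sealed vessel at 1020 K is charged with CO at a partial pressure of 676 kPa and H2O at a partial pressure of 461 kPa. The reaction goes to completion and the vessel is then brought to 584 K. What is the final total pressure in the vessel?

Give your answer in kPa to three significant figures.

651 kPa

At constant V, partial pressures at 1020 K are proportional to moles, so apply stoichiometry directly to pressures.
P(H2O) required for 676 kPa of CO = (1/1) × 676 = 676.0 kPa; available 461 kPa, so H2O is limiting.
P(CO) remaining = 676 − (1/1) × 461 = 215.0 kPa
P(gaseous products) = (1+1)/1 × 461 = 922.0 kPa
P_total at 1020 K = 215.0 + 922.0 = 1137 kPa
Scaling to 584 K: P = 1137 × 584/1020 = 651.0 kPa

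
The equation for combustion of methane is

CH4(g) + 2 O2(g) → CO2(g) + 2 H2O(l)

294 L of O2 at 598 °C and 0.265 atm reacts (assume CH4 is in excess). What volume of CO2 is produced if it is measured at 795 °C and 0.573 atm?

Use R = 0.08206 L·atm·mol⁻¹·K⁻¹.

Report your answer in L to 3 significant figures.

n(O2) = PV/RT = (0.265 × 294) / (0.08206 × 871.15) = 1.090 mol
n(CO2) = (1/2) × 1.090 = 0.5450 mol
V = nRT/P = 0.5450 × 0.08206 × 1068.15 / 0.573 = 83.37 L

83.4 L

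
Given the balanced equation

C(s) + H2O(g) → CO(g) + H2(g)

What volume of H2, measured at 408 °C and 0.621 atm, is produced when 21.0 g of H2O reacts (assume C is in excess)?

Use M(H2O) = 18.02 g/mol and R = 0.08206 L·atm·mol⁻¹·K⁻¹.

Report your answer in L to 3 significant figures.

n(H2O) = 21.00 / 18.02 = 1.165 mol
n(H2) = (1/1) × 1.165 = 1.165 mol
V = nRT/P = 1.165 × 0.08206 × 681.15 / 0.621 = 104.9 L

105 L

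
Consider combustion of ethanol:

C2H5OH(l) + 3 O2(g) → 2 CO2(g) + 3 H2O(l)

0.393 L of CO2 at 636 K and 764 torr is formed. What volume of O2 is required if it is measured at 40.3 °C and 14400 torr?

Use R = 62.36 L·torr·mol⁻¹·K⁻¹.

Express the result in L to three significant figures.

n(CO2) = PV/RT = (764 × 0.393) / (62.36 × 636) = 0.007570 mol
n(O2) = (3/2) × 0.007570 = 0.01136 mol
V = nRT/P = 0.01136 × 62.36 × 313.45 / 14400 = 0.01542 L

0.0154 L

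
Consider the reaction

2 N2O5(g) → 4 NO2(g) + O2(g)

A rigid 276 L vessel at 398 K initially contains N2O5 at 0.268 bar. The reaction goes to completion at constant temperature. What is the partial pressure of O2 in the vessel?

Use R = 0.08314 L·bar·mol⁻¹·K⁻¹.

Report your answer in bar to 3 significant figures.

n(N2O5)₀ = PV/RT = (0.268 × 276) / (0.08314 × 398) = 2.235 mol
n(O2) = (1/2) × 2.235 = 1.117 mol
P(O2) = nRT/V = 1.117 × 0.08314 × 398 / 276 = 0.1339 bar

0.134 bar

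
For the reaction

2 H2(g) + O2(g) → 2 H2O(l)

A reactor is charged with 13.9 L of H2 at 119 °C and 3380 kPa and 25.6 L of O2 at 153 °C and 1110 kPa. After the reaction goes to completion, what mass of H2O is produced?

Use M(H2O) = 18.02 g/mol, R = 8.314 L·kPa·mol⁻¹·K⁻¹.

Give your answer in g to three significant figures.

n(H2) = PV/RT = (3380 × 13.9) / (8.314 × 392.15) = 14.41 mol
n(O2) = PV/RT = (1110 × 25.6) / (8.314 × 426.15) = 8.020 mol
For 14.41 mol H2, stoichiometry requires (1/2) × 14.41 = 7.205 mol O2; 8.020 mol is available, so H2 is limiting.
n(H2O) = (2/2) × 14.41 = 14.41 mol
m(H2O) = 14.41 × 18.02 = 259.7 g

260 g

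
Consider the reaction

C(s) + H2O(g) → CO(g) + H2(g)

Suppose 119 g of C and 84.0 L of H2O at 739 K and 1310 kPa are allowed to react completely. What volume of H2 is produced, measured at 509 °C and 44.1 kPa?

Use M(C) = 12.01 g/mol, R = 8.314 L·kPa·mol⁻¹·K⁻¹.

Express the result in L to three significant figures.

1460 L

n(C) = 119 / 12.01 = 9.908 mol
n(H2O) = PV/RT = (1310 × 84.0) / (8.314 × 739) = 17.91 mol
For 9.908 mol C, stoichiometry requires (1/1) × 9.908 = 9.908 mol H2O; 17.91 mol is available, so C is limiting.
n(H2) = (1/1) × 9.908 = 9.908 mol
V(H2) = nRT/P = 9.908 × 8.314 × 782.15 / 44.1 = 1461 L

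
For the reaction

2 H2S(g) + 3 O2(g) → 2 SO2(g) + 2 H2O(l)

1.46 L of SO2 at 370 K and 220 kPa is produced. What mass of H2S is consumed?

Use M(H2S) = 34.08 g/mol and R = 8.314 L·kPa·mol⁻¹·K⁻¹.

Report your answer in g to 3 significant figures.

n(SO2) = PV/RT = (220 × 1.46) / (8.314 × 370) = 0.1044 mol
n(H2S) = (2/2) × 0.1044 = 0.1044 mol
m(H2S) = 0.1044 × 34.08 = 3.558 g

3.56 g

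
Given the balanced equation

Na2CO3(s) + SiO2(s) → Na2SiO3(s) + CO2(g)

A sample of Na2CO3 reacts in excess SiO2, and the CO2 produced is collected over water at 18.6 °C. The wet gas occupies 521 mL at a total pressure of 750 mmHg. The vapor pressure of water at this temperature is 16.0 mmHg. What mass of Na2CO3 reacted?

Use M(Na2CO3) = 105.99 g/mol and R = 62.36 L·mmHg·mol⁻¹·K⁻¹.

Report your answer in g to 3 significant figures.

2.23 g

P(CO2) = 750 − 16.0 = 734.0 mmHg
n(CO2) = PV/RT = (734.0 × 0.5210) / (62.36 × 291.75) = 0.02102 mol
n(Na2CO3) = (1/1) × 0.02102 = 0.02102 mol
m(Na2CO3) = 0.02102 × 105.99 = 2.228 g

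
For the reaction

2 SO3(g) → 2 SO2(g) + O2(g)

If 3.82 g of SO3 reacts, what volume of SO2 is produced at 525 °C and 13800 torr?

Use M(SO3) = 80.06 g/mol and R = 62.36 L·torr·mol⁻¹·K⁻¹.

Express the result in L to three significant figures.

n(SO3) = 3.820 / 80.06 = 0.04771 mol
n(SO2) = (2/2) × 0.04771 = 0.04771 mol
V = nRT/P = 0.04771 × 62.36 × 798.15 / 13800 = 0.1721 L

0.172 L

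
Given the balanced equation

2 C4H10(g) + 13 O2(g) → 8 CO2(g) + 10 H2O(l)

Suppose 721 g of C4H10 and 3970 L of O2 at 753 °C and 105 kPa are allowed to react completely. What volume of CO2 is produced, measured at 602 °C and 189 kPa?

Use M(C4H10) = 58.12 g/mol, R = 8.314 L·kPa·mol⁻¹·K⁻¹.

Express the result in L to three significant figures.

n(C4H10) = 721 / 58.12 = 12.41 mol
n(O2) = PV/RT = (105 × 3970) / (8.314 × 1026.15) = 48.86 mol
For 12.41 mol C4H10, stoichiometry requires (13/2) × 12.41 = 80.67 mol O2; 48.86 mol is available, so O2 is limiting.
n(CO2) = (8/13) × 48.86 = 30.07 mol
V(CO2) = nRT/P = 30.07 × 8.314 × 875.15 / 189 = 1158 L

1160 L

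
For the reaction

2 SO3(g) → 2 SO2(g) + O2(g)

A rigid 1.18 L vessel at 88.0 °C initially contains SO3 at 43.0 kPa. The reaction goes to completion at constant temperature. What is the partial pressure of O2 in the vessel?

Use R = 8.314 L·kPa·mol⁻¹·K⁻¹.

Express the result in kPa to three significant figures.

n(SO3)₀ = PV/RT = (43.0 × 1.18) / (8.314 × 361.15) = 0.01690 mol
n(O2) = (1/2) × 0.01690 = 0.008450 mol
P(O2) = nRT/V = 0.008450 × 8.314 × 361.15 / 1.18 = 21.50 kPa

21.5 kPa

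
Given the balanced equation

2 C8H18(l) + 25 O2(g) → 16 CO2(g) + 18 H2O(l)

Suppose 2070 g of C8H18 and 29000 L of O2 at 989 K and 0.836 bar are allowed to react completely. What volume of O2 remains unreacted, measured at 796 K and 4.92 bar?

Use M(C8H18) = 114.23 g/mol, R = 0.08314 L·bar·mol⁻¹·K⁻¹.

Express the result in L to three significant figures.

n(C8H18) = 2070 / 114.23 = 18.12 mol
n(O2) = PV/RT = (0.836 × 29000) / (0.08314 × 989) = 294.8 mol
For 18.12 mol C8H18, stoichiometry requires (25/2) × 18.12 = 226.5 mol O2; 294.8 mol is available, so C8H18 is limiting.
n(O2) consumed = (25/2) × 18.12 = 226.5 mol; remaining = 294.8 − 226.5 = 68.30 mol
V(O2) = nRT/P = 68.30 × 0.08314 × 796 / 4.92 = 918.7 L

919 L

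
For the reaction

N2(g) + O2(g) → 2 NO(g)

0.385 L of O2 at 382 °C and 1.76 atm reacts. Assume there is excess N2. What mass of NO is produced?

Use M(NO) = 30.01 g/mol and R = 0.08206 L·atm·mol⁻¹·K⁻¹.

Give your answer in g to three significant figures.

0.756 g

n(O2) = PV/RT = (1.76 × 0.385) / (0.08206 × 655.15) = 0.01260 mol
n(NO) = (2/1) × 0.01260 = 0.02520 mol
m(NO) = 0.02520 × 30.01 = 0.7563 g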